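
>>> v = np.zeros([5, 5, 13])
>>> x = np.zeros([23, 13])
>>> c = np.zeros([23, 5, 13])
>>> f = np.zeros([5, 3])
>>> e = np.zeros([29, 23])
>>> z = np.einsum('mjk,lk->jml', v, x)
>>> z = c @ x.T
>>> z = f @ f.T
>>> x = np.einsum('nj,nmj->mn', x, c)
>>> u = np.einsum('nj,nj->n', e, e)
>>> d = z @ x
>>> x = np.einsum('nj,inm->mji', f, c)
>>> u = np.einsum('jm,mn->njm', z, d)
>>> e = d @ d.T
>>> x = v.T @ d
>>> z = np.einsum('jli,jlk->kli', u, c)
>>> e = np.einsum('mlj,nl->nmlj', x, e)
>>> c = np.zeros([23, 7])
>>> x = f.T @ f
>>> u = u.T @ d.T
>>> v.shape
(5, 5, 13)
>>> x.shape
(3, 3)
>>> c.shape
(23, 7)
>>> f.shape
(5, 3)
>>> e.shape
(5, 13, 5, 23)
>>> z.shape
(13, 5, 5)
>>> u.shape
(5, 5, 5)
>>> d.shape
(5, 23)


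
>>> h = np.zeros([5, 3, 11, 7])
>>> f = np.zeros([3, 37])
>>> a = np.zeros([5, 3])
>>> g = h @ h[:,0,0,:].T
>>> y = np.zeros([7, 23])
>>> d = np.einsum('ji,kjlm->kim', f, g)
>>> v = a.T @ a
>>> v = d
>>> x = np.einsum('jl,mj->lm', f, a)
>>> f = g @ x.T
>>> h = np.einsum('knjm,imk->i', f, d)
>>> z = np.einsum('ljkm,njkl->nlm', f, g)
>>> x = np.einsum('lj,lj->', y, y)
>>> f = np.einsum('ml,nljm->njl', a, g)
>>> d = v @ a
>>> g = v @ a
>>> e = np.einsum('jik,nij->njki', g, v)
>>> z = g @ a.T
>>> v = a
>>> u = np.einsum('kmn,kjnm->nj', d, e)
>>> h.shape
(5,)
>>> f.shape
(5, 11, 3)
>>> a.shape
(5, 3)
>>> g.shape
(5, 37, 3)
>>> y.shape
(7, 23)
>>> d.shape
(5, 37, 3)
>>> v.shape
(5, 3)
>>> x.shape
()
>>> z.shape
(5, 37, 5)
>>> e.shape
(5, 5, 3, 37)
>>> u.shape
(3, 5)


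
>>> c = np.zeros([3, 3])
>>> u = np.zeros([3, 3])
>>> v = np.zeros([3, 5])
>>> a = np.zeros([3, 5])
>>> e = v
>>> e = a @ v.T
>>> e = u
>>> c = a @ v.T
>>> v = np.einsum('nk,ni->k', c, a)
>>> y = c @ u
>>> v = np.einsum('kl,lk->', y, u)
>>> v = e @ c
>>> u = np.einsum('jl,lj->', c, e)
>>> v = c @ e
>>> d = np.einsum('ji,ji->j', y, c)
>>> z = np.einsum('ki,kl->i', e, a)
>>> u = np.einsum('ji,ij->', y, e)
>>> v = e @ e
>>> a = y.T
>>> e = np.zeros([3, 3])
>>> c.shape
(3, 3)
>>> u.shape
()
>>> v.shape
(3, 3)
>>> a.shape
(3, 3)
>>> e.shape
(3, 3)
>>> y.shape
(3, 3)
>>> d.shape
(3,)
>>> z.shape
(3,)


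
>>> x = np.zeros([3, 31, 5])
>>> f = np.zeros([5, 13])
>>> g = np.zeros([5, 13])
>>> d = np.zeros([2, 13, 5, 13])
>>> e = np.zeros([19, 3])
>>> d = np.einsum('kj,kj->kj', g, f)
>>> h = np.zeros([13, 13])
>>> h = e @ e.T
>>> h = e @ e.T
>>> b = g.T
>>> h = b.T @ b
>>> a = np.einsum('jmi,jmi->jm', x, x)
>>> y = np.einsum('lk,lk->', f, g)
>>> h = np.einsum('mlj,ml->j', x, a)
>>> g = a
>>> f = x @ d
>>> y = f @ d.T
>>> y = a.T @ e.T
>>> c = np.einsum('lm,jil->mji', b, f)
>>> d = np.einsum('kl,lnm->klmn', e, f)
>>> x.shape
(3, 31, 5)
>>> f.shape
(3, 31, 13)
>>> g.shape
(3, 31)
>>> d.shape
(19, 3, 13, 31)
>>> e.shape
(19, 3)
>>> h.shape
(5,)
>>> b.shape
(13, 5)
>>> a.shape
(3, 31)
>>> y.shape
(31, 19)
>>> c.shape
(5, 3, 31)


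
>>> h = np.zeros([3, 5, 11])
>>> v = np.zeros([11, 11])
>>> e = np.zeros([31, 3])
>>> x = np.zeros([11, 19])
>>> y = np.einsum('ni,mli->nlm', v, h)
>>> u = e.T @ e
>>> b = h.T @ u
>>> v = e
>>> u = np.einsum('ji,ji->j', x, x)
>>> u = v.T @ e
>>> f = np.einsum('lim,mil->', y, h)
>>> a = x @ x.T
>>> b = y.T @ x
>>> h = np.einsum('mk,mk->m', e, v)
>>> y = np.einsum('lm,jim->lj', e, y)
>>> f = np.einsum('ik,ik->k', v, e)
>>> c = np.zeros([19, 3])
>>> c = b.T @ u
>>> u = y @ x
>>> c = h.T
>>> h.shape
(31,)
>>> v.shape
(31, 3)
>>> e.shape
(31, 3)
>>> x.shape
(11, 19)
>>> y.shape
(31, 11)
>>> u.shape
(31, 19)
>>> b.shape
(3, 5, 19)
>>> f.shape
(3,)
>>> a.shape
(11, 11)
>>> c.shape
(31,)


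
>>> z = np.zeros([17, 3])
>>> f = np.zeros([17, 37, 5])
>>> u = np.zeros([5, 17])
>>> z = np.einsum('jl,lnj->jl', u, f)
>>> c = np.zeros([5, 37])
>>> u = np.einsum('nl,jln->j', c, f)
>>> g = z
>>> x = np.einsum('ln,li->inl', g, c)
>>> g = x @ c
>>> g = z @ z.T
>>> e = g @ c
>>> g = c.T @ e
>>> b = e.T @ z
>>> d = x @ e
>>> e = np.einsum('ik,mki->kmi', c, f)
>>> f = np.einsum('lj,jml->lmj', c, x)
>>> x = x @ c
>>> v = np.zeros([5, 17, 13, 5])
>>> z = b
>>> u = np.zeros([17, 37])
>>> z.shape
(37, 17)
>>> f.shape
(5, 17, 37)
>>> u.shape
(17, 37)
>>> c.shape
(5, 37)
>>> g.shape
(37, 37)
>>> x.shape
(37, 17, 37)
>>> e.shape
(37, 17, 5)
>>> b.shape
(37, 17)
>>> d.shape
(37, 17, 37)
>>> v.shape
(5, 17, 13, 5)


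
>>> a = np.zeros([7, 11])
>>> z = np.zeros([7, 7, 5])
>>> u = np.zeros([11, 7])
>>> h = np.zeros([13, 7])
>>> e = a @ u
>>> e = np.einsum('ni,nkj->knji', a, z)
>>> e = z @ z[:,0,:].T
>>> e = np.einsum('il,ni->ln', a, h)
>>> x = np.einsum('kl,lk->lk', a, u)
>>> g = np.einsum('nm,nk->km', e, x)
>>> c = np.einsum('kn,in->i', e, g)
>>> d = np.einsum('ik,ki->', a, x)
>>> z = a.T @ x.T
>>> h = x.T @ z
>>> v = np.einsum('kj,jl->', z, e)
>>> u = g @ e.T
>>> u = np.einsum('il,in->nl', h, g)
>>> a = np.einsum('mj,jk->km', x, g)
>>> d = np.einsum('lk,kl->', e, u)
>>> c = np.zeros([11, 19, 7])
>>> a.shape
(13, 11)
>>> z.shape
(11, 11)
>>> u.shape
(13, 11)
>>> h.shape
(7, 11)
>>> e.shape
(11, 13)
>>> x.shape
(11, 7)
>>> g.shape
(7, 13)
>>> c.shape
(11, 19, 7)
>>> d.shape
()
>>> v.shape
()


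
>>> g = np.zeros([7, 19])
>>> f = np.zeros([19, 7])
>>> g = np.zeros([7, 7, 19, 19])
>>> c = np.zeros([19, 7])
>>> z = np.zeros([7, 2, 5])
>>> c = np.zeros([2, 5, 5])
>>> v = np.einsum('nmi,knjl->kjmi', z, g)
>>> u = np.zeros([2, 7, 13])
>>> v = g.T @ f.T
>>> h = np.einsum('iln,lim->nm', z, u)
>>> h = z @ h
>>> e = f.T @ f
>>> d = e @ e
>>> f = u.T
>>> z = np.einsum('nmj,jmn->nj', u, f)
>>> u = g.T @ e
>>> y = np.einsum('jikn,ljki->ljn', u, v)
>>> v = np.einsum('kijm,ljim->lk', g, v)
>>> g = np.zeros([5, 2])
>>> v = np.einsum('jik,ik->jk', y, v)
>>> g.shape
(5, 2)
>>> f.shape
(13, 7, 2)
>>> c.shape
(2, 5, 5)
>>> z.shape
(2, 13)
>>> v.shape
(19, 7)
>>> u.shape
(19, 19, 7, 7)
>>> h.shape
(7, 2, 13)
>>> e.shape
(7, 7)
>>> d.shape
(7, 7)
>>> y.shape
(19, 19, 7)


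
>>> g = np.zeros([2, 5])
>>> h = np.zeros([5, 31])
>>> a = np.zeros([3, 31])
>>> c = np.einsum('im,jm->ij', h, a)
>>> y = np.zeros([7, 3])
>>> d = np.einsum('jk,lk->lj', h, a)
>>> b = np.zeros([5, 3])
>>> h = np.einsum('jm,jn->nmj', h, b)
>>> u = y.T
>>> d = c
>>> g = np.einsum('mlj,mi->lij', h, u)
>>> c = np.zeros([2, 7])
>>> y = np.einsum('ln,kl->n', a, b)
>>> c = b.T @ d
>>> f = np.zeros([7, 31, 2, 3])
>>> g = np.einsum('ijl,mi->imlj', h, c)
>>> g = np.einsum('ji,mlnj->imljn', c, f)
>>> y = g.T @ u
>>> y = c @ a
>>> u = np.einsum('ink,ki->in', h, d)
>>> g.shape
(3, 7, 31, 3, 2)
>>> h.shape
(3, 31, 5)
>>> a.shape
(3, 31)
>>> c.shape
(3, 3)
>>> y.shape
(3, 31)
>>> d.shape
(5, 3)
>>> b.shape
(5, 3)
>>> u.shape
(3, 31)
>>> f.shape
(7, 31, 2, 3)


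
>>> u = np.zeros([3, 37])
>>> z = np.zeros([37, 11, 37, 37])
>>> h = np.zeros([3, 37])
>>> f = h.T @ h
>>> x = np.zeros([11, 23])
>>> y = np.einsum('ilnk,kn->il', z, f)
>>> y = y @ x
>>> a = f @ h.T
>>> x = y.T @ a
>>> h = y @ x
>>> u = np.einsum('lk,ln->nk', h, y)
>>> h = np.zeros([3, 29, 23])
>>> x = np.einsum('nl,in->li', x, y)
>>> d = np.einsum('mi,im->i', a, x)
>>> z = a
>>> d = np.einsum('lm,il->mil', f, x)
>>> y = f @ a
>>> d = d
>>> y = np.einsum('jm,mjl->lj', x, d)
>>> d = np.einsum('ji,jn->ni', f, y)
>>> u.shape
(23, 3)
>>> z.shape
(37, 3)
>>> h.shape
(3, 29, 23)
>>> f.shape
(37, 37)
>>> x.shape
(3, 37)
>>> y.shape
(37, 3)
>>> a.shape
(37, 3)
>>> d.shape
(3, 37)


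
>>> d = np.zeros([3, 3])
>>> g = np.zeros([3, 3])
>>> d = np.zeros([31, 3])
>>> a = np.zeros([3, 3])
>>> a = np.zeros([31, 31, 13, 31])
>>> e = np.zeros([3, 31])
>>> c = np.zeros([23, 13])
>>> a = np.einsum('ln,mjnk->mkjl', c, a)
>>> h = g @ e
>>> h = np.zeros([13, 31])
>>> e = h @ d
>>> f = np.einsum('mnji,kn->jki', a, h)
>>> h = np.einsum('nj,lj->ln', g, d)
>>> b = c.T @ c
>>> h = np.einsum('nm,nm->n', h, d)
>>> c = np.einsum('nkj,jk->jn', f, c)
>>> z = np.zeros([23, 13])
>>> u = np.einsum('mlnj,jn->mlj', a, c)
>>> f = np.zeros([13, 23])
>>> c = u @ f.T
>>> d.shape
(31, 3)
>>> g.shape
(3, 3)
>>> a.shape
(31, 31, 31, 23)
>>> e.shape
(13, 3)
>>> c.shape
(31, 31, 13)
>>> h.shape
(31,)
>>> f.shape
(13, 23)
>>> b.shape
(13, 13)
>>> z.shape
(23, 13)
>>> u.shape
(31, 31, 23)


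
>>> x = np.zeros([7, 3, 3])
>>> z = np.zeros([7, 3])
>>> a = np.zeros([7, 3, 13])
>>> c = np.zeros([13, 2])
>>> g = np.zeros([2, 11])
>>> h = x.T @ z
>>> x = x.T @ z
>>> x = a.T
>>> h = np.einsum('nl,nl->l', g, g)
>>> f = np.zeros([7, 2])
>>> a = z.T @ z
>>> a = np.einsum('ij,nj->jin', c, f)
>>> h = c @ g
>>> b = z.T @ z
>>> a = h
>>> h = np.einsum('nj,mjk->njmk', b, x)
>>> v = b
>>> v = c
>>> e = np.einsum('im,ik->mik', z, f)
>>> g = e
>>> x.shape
(13, 3, 7)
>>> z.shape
(7, 3)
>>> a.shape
(13, 11)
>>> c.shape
(13, 2)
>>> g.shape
(3, 7, 2)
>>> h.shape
(3, 3, 13, 7)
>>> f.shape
(7, 2)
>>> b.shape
(3, 3)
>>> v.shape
(13, 2)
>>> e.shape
(3, 7, 2)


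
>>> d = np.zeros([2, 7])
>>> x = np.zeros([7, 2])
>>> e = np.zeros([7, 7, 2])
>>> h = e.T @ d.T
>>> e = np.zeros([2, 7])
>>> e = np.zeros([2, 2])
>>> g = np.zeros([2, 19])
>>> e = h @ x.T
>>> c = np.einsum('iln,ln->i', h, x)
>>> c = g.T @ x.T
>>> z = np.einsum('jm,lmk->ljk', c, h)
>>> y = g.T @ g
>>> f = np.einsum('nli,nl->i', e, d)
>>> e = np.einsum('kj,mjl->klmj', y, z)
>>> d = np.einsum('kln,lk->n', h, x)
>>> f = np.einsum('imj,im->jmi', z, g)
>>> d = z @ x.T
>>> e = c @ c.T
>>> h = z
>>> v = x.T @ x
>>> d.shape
(2, 19, 7)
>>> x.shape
(7, 2)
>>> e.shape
(19, 19)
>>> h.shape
(2, 19, 2)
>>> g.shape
(2, 19)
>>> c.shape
(19, 7)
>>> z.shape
(2, 19, 2)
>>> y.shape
(19, 19)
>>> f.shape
(2, 19, 2)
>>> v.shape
(2, 2)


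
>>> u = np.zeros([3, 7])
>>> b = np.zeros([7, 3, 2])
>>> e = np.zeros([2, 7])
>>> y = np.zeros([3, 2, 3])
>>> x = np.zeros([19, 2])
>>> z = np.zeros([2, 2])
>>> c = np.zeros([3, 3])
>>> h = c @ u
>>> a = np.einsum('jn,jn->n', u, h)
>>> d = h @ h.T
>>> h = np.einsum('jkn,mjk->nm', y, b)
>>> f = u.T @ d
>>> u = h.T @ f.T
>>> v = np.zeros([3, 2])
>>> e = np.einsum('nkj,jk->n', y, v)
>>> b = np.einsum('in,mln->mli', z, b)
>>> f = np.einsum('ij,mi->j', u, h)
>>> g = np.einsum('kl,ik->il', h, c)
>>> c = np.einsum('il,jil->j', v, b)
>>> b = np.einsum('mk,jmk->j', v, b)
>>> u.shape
(7, 7)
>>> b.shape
(7,)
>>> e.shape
(3,)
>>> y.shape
(3, 2, 3)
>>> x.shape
(19, 2)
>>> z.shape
(2, 2)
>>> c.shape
(7,)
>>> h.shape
(3, 7)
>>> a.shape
(7,)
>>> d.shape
(3, 3)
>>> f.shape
(7,)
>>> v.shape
(3, 2)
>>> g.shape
(3, 7)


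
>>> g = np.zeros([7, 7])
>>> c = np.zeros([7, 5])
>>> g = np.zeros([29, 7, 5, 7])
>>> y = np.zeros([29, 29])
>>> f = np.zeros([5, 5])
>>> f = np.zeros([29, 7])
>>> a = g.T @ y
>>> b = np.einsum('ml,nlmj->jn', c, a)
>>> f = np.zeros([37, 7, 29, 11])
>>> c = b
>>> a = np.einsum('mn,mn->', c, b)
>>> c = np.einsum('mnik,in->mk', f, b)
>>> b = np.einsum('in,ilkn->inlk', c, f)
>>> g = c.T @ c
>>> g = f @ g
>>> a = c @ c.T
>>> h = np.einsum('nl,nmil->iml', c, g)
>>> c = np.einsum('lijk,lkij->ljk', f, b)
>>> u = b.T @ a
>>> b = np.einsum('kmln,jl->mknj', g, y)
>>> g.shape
(37, 7, 29, 11)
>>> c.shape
(37, 29, 11)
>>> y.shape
(29, 29)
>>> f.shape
(37, 7, 29, 11)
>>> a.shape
(37, 37)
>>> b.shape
(7, 37, 11, 29)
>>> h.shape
(29, 7, 11)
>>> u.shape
(29, 7, 11, 37)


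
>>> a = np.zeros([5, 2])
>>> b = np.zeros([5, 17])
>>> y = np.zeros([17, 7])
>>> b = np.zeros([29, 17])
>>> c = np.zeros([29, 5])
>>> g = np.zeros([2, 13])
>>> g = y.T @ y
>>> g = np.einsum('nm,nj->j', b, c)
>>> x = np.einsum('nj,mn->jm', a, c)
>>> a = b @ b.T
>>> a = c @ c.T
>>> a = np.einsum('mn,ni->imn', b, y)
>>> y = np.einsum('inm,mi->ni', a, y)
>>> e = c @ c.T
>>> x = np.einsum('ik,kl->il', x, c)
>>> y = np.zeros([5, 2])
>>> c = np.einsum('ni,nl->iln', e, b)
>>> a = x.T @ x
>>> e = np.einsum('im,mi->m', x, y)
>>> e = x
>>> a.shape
(5, 5)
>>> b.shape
(29, 17)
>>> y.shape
(5, 2)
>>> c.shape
(29, 17, 29)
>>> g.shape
(5,)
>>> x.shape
(2, 5)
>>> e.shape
(2, 5)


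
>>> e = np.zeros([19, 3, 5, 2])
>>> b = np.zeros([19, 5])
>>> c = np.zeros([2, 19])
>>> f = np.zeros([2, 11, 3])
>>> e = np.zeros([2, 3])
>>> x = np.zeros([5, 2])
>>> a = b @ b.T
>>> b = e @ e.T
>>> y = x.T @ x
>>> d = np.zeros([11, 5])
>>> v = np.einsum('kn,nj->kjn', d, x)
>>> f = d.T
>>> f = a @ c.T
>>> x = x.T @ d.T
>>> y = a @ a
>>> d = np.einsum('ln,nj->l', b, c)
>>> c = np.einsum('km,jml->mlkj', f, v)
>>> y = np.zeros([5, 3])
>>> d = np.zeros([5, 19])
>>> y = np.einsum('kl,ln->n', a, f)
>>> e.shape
(2, 3)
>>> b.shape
(2, 2)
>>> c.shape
(2, 5, 19, 11)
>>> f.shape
(19, 2)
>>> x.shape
(2, 11)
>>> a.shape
(19, 19)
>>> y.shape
(2,)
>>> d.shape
(5, 19)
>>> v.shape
(11, 2, 5)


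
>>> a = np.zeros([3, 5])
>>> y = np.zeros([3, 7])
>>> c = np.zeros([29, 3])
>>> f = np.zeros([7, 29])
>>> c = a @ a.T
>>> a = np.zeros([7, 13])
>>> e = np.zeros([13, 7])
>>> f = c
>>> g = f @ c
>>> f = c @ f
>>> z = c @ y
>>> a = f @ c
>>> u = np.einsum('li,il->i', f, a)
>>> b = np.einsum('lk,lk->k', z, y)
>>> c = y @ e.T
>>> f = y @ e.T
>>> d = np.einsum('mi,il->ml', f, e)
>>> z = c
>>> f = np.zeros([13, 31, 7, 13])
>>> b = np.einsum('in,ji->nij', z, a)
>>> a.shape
(3, 3)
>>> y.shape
(3, 7)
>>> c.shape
(3, 13)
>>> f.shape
(13, 31, 7, 13)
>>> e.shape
(13, 7)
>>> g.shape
(3, 3)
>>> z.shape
(3, 13)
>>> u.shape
(3,)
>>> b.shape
(13, 3, 3)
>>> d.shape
(3, 7)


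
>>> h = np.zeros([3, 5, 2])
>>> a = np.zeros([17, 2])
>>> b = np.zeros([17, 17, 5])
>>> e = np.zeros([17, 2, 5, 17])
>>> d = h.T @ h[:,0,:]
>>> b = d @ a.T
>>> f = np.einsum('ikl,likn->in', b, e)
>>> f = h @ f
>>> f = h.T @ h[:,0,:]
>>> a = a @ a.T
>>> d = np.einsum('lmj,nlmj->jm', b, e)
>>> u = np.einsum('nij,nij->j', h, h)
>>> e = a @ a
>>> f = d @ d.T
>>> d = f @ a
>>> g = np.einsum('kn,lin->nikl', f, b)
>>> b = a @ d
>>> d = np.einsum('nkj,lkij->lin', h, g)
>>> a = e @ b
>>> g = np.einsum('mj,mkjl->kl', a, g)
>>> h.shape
(3, 5, 2)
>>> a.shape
(17, 17)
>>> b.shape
(17, 17)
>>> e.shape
(17, 17)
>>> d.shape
(17, 17, 3)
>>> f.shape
(17, 17)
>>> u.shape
(2,)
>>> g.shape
(5, 2)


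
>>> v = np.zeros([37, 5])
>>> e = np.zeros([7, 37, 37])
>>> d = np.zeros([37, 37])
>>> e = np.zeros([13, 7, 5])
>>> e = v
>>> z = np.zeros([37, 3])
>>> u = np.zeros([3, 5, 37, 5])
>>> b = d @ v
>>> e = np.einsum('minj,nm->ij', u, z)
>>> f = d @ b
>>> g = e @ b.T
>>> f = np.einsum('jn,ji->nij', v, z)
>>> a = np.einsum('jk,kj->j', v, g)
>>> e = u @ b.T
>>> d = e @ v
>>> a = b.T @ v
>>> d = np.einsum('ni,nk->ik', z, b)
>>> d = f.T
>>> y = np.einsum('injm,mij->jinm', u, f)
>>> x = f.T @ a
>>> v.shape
(37, 5)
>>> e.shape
(3, 5, 37, 37)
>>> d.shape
(37, 3, 5)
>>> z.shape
(37, 3)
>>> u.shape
(3, 5, 37, 5)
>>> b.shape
(37, 5)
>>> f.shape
(5, 3, 37)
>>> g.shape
(5, 37)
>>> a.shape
(5, 5)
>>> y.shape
(37, 3, 5, 5)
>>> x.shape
(37, 3, 5)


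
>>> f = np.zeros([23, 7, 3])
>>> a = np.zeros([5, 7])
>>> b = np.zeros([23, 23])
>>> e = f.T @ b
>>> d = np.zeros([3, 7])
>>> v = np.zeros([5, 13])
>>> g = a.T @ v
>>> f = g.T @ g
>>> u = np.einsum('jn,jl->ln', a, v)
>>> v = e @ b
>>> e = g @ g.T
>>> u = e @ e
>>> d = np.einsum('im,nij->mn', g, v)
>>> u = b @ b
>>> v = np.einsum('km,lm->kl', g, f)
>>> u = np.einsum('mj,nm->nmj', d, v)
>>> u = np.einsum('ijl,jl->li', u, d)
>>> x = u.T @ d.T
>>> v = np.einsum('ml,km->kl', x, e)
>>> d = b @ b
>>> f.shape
(13, 13)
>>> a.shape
(5, 7)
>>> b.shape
(23, 23)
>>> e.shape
(7, 7)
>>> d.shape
(23, 23)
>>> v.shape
(7, 13)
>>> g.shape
(7, 13)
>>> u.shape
(3, 7)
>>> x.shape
(7, 13)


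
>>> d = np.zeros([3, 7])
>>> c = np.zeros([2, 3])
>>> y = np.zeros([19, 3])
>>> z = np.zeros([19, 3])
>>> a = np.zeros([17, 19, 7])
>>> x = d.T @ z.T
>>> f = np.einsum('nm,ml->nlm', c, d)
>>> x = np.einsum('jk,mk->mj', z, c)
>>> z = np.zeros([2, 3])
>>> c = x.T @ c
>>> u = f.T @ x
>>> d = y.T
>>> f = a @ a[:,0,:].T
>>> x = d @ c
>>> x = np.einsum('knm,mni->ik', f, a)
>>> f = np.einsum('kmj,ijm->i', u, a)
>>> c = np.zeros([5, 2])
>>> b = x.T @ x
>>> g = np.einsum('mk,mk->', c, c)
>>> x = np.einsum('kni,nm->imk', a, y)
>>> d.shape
(3, 19)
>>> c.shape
(5, 2)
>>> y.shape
(19, 3)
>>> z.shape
(2, 3)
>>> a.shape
(17, 19, 7)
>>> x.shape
(7, 3, 17)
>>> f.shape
(17,)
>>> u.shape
(3, 7, 19)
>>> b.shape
(17, 17)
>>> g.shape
()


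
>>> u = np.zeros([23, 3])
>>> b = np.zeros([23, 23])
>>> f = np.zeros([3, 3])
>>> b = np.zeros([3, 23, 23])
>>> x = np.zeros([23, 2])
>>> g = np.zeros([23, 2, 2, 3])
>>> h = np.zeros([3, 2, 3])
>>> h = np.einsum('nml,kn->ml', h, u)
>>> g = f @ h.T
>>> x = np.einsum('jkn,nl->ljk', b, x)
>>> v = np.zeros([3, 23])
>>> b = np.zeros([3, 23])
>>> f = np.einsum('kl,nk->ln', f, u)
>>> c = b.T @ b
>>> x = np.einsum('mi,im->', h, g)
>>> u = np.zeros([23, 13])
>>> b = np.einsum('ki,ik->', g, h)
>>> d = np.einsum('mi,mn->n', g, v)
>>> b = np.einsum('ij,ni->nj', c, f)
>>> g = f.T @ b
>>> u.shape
(23, 13)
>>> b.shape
(3, 23)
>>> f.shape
(3, 23)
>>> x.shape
()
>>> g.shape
(23, 23)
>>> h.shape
(2, 3)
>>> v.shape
(3, 23)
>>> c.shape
(23, 23)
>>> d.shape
(23,)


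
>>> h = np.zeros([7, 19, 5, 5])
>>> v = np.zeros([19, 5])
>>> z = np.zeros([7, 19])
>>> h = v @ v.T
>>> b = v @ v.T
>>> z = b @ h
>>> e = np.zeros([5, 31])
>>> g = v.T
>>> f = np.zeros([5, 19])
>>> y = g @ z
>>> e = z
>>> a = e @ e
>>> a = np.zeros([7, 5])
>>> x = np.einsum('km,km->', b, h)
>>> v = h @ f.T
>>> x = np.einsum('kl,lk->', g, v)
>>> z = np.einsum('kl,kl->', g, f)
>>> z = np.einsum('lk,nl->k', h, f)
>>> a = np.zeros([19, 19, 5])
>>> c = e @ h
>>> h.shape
(19, 19)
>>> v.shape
(19, 5)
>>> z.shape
(19,)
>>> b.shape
(19, 19)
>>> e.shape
(19, 19)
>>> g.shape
(5, 19)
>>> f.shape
(5, 19)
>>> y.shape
(5, 19)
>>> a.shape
(19, 19, 5)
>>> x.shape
()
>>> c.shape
(19, 19)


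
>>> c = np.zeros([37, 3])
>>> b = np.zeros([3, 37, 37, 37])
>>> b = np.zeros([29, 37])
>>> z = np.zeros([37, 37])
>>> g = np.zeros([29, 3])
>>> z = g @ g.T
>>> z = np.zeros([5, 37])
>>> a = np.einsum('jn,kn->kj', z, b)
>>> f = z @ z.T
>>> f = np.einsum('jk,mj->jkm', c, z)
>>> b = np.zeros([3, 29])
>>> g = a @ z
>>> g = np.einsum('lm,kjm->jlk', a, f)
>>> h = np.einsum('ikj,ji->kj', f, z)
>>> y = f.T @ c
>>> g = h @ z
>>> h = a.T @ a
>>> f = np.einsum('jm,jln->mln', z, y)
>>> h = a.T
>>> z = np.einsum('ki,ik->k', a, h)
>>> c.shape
(37, 3)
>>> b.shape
(3, 29)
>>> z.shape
(29,)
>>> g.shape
(3, 37)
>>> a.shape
(29, 5)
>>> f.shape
(37, 3, 3)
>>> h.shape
(5, 29)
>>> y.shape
(5, 3, 3)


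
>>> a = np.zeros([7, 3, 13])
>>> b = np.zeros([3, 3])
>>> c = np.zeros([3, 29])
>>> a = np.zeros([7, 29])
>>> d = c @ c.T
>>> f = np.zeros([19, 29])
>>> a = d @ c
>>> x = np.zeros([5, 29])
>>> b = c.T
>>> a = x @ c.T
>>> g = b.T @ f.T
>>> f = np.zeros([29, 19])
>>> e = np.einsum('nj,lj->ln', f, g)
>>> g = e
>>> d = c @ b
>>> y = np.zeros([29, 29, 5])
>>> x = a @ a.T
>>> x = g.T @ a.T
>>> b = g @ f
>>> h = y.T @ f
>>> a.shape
(5, 3)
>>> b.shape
(3, 19)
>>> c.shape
(3, 29)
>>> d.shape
(3, 3)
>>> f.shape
(29, 19)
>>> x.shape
(29, 5)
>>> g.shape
(3, 29)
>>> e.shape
(3, 29)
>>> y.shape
(29, 29, 5)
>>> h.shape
(5, 29, 19)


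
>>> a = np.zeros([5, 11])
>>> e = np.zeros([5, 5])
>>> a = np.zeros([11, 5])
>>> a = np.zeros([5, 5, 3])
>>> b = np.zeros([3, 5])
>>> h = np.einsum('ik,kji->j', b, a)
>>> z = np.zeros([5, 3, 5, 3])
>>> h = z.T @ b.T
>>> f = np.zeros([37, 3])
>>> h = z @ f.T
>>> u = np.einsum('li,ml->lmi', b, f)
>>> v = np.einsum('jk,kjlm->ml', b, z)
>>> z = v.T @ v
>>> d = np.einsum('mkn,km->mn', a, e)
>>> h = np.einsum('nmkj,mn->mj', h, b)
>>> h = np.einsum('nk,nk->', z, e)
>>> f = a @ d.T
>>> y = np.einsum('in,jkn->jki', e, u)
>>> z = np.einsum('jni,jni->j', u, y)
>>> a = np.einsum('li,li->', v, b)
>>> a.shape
()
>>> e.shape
(5, 5)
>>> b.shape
(3, 5)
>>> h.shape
()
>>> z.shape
(3,)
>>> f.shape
(5, 5, 5)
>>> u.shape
(3, 37, 5)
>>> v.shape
(3, 5)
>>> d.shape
(5, 3)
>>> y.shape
(3, 37, 5)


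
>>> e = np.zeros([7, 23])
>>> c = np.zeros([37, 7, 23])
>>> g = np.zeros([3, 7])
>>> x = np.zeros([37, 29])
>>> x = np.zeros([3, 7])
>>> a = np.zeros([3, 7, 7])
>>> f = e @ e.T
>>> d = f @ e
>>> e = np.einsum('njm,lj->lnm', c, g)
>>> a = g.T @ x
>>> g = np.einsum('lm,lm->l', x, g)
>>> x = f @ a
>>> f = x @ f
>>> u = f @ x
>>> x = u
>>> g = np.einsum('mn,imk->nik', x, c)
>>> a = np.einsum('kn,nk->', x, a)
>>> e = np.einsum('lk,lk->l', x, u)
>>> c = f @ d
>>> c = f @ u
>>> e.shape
(7,)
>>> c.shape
(7, 7)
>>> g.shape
(7, 37, 23)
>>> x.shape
(7, 7)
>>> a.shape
()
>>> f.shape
(7, 7)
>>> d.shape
(7, 23)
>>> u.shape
(7, 7)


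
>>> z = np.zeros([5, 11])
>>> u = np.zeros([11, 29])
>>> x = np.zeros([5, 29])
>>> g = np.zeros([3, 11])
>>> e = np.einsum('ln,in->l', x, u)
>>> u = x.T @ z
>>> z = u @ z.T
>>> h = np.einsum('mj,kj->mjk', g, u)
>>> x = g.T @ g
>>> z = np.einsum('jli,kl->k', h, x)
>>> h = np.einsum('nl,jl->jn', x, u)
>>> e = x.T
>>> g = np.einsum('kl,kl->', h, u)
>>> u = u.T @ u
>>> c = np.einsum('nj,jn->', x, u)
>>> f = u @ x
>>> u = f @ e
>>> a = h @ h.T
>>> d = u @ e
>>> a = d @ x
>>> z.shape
(11,)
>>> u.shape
(11, 11)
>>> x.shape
(11, 11)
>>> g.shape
()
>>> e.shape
(11, 11)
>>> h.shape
(29, 11)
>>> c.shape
()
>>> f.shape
(11, 11)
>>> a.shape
(11, 11)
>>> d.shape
(11, 11)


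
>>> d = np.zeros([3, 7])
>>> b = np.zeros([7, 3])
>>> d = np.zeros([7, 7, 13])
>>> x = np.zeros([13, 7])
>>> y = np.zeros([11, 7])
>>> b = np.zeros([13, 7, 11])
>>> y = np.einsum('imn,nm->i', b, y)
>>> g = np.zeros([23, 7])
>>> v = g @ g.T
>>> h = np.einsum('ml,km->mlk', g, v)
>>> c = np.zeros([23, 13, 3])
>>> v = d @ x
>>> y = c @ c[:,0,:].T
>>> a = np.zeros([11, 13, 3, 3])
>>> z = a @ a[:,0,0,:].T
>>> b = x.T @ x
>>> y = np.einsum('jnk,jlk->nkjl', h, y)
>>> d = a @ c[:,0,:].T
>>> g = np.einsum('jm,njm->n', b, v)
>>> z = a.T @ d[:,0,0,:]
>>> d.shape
(11, 13, 3, 23)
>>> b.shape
(7, 7)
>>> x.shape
(13, 7)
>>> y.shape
(7, 23, 23, 13)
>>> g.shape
(7,)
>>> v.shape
(7, 7, 7)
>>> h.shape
(23, 7, 23)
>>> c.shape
(23, 13, 3)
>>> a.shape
(11, 13, 3, 3)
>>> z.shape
(3, 3, 13, 23)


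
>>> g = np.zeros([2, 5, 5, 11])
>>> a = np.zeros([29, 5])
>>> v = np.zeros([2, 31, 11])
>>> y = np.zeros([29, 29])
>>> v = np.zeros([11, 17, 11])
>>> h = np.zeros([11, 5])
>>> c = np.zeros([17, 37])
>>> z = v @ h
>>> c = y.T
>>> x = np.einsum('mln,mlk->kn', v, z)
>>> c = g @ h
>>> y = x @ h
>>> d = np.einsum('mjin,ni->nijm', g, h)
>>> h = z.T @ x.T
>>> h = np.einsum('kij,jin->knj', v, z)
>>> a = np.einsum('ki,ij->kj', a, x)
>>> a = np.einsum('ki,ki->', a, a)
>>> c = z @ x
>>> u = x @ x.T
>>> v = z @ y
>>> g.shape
(2, 5, 5, 11)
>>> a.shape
()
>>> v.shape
(11, 17, 5)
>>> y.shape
(5, 5)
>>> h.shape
(11, 5, 11)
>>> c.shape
(11, 17, 11)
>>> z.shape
(11, 17, 5)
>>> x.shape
(5, 11)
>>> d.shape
(11, 5, 5, 2)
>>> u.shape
(5, 5)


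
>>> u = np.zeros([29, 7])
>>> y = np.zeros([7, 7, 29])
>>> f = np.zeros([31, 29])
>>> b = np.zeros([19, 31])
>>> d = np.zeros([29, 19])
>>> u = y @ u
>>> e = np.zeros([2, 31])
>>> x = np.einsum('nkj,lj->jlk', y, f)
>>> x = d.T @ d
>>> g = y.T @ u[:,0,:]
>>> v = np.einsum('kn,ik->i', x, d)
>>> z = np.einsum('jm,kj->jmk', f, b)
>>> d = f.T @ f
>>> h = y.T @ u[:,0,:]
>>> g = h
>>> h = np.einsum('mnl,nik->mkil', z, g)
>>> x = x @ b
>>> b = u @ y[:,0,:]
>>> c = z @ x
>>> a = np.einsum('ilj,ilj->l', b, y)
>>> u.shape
(7, 7, 7)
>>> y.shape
(7, 7, 29)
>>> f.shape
(31, 29)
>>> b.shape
(7, 7, 29)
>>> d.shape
(29, 29)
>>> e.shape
(2, 31)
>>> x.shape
(19, 31)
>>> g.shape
(29, 7, 7)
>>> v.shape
(29,)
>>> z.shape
(31, 29, 19)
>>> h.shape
(31, 7, 7, 19)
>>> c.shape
(31, 29, 31)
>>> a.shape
(7,)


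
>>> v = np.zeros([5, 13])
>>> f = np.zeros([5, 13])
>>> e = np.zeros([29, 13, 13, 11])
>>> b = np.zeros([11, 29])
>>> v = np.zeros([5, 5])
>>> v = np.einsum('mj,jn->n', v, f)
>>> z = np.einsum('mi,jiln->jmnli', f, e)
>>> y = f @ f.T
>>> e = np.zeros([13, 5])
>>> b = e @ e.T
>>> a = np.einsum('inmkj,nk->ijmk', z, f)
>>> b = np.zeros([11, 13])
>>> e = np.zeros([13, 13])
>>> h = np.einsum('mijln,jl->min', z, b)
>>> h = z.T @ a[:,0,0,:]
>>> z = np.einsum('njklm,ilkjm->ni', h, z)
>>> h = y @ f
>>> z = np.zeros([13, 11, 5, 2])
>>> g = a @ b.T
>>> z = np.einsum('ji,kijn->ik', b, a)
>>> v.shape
(13,)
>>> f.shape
(5, 13)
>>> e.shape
(13, 13)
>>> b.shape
(11, 13)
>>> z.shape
(13, 29)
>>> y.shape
(5, 5)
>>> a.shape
(29, 13, 11, 13)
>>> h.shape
(5, 13)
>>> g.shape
(29, 13, 11, 11)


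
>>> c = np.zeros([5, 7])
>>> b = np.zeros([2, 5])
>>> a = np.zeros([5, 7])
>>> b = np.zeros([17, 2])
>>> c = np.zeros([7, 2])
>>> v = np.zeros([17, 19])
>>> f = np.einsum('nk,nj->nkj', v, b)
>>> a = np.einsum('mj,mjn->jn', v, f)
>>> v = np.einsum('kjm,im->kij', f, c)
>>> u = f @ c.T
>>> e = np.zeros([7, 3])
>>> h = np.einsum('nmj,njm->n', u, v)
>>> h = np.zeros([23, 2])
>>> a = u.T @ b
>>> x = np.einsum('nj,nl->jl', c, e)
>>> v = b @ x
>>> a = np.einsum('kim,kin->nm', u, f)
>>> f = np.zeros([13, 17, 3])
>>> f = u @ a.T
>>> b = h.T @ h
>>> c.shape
(7, 2)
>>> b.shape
(2, 2)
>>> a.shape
(2, 7)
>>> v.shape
(17, 3)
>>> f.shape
(17, 19, 2)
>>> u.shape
(17, 19, 7)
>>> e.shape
(7, 3)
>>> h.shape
(23, 2)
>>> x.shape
(2, 3)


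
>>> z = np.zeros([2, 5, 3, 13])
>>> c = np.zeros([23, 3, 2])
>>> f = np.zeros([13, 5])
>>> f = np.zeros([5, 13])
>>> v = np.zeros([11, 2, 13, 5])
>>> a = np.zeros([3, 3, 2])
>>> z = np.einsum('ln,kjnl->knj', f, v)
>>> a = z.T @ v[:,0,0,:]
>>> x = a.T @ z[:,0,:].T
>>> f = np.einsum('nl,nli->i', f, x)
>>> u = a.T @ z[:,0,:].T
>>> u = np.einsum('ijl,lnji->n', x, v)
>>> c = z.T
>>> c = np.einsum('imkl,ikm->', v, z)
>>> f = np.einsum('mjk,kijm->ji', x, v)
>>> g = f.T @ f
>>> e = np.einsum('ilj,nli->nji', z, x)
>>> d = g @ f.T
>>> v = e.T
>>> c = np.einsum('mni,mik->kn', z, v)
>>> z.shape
(11, 13, 2)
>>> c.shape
(5, 13)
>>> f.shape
(13, 2)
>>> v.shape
(11, 2, 5)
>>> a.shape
(2, 13, 5)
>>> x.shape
(5, 13, 11)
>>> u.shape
(2,)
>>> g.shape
(2, 2)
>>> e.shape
(5, 2, 11)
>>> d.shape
(2, 13)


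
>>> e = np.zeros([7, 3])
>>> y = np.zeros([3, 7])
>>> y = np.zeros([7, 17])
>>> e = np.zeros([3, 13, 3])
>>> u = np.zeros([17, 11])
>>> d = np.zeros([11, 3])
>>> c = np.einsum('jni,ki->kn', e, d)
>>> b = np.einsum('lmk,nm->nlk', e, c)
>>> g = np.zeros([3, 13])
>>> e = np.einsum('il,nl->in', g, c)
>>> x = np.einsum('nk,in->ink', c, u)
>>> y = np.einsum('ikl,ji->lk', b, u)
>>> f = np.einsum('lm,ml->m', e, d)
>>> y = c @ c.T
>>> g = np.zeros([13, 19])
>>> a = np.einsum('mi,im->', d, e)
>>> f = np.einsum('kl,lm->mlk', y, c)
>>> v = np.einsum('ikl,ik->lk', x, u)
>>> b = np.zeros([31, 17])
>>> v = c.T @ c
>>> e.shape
(3, 11)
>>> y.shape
(11, 11)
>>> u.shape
(17, 11)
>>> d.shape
(11, 3)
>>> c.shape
(11, 13)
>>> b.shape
(31, 17)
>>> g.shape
(13, 19)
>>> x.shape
(17, 11, 13)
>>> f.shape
(13, 11, 11)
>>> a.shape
()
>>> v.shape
(13, 13)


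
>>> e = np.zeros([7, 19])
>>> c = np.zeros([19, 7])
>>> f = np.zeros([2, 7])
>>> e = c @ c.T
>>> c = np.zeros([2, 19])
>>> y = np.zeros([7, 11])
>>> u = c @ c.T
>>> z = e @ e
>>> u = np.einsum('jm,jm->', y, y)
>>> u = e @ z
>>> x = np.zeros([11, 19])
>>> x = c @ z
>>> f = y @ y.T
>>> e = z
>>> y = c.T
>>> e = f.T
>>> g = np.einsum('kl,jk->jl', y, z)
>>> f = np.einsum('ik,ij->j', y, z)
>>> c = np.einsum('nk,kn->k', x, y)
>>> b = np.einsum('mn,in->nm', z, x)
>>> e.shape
(7, 7)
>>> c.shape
(19,)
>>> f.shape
(19,)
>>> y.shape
(19, 2)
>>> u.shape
(19, 19)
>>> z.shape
(19, 19)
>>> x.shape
(2, 19)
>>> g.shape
(19, 2)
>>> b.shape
(19, 19)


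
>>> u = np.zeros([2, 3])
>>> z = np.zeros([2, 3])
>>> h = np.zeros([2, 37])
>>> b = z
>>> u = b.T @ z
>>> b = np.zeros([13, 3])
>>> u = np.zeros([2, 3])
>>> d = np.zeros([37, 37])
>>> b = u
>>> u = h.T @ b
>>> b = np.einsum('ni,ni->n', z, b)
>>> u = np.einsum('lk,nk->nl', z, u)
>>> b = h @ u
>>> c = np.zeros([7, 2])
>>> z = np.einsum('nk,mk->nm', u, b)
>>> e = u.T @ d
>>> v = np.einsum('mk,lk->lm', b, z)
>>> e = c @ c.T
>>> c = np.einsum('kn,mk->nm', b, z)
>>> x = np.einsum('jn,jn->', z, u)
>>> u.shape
(37, 2)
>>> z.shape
(37, 2)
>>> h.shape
(2, 37)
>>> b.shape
(2, 2)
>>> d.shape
(37, 37)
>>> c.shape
(2, 37)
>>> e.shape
(7, 7)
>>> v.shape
(37, 2)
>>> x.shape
()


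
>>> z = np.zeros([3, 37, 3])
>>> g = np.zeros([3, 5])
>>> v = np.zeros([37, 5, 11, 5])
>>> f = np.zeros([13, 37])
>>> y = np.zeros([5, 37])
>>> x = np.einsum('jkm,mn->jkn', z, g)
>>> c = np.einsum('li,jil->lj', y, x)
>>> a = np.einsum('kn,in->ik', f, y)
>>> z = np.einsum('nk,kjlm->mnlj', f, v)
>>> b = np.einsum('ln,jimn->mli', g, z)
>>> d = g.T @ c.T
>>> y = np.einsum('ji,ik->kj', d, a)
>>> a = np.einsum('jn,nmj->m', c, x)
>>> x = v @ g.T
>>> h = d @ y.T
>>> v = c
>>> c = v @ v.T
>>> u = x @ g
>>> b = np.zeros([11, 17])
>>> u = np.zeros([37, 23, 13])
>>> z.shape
(5, 13, 11, 5)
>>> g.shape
(3, 5)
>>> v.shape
(5, 3)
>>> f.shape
(13, 37)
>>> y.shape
(13, 5)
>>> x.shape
(37, 5, 11, 3)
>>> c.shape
(5, 5)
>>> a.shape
(37,)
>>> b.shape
(11, 17)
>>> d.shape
(5, 5)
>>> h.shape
(5, 13)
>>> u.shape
(37, 23, 13)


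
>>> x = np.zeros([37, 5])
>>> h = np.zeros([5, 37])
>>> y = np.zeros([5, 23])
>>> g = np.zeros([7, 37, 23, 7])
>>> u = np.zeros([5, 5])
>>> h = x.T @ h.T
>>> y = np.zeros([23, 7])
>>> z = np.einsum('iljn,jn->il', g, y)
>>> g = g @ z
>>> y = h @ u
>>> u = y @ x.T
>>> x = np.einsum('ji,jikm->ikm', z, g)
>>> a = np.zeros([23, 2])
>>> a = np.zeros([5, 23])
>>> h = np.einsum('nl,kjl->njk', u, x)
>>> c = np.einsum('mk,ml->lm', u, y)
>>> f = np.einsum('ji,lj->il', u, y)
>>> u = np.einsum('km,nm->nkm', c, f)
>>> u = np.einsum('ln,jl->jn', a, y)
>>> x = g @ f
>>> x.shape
(7, 37, 23, 5)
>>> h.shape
(5, 23, 37)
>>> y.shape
(5, 5)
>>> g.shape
(7, 37, 23, 37)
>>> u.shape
(5, 23)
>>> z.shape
(7, 37)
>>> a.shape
(5, 23)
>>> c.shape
(5, 5)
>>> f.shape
(37, 5)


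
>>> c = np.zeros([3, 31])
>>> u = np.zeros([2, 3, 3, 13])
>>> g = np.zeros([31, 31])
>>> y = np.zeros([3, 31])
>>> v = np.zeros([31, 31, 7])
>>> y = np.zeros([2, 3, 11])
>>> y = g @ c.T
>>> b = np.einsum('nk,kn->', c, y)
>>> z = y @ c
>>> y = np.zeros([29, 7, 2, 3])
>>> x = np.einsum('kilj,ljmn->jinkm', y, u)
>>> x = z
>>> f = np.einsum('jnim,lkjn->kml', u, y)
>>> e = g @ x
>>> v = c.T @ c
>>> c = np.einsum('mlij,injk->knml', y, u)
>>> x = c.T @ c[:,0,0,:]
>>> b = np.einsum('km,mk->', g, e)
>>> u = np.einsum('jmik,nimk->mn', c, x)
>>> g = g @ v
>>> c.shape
(13, 3, 29, 7)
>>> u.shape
(3, 7)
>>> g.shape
(31, 31)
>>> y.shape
(29, 7, 2, 3)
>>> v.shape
(31, 31)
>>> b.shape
()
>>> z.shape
(31, 31)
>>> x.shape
(7, 29, 3, 7)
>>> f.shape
(7, 13, 29)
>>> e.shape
(31, 31)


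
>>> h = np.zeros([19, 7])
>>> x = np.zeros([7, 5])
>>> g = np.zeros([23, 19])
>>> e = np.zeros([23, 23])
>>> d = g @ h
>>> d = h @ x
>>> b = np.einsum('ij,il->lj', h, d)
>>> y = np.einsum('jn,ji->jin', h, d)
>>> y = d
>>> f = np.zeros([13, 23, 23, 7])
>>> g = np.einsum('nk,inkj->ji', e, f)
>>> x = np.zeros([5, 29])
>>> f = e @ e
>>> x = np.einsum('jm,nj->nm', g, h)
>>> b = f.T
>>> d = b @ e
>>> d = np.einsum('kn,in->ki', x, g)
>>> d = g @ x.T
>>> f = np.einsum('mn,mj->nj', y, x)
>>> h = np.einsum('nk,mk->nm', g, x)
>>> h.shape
(7, 19)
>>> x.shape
(19, 13)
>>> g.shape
(7, 13)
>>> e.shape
(23, 23)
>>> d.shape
(7, 19)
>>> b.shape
(23, 23)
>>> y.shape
(19, 5)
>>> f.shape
(5, 13)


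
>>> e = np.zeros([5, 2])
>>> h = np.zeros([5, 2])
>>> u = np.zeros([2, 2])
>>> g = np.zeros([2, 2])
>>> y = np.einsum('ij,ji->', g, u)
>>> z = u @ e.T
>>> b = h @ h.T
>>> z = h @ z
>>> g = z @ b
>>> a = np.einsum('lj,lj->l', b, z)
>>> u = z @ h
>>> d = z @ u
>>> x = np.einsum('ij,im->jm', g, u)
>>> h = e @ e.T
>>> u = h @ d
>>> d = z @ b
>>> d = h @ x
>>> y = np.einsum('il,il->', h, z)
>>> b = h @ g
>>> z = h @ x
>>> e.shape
(5, 2)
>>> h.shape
(5, 5)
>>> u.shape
(5, 2)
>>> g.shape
(5, 5)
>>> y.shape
()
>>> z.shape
(5, 2)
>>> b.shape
(5, 5)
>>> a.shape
(5,)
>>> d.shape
(5, 2)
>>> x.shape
(5, 2)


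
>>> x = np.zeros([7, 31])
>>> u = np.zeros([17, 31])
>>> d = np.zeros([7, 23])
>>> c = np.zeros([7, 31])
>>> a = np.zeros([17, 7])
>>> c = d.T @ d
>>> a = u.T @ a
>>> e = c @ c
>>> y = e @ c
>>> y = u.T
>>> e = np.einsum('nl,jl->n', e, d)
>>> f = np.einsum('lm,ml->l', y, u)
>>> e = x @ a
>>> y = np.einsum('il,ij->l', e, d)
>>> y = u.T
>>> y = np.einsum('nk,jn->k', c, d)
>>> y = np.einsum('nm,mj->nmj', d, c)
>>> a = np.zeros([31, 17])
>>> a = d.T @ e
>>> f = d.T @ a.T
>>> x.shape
(7, 31)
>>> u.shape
(17, 31)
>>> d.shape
(7, 23)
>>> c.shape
(23, 23)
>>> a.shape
(23, 7)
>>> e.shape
(7, 7)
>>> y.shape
(7, 23, 23)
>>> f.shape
(23, 23)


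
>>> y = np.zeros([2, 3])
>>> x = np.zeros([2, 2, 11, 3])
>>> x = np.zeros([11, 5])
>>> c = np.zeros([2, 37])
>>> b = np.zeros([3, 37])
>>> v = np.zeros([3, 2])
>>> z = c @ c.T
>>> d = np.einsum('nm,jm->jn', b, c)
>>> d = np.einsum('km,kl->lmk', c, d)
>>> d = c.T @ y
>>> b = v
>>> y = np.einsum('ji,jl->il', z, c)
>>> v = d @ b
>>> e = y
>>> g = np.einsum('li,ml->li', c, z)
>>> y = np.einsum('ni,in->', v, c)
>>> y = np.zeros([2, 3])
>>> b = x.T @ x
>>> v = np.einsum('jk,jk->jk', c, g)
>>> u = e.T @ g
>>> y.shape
(2, 3)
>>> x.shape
(11, 5)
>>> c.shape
(2, 37)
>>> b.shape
(5, 5)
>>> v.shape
(2, 37)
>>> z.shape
(2, 2)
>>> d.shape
(37, 3)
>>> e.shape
(2, 37)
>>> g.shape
(2, 37)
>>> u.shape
(37, 37)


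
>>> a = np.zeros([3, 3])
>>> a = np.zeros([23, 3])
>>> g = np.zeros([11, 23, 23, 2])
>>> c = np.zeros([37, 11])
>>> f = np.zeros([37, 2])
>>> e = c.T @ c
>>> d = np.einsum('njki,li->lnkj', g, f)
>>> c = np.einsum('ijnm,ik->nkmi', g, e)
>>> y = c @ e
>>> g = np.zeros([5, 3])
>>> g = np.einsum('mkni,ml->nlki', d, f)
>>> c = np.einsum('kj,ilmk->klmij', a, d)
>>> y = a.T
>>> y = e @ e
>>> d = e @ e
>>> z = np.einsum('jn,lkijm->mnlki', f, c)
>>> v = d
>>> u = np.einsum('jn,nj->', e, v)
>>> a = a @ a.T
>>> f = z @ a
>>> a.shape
(23, 23)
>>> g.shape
(23, 2, 11, 23)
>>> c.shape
(23, 11, 23, 37, 3)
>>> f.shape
(3, 2, 23, 11, 23)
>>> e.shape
(11, 11)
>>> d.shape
(11, 11)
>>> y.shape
(11, 11)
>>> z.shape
(3, 2, 23, 11, 23)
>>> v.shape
(11, 11)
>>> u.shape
()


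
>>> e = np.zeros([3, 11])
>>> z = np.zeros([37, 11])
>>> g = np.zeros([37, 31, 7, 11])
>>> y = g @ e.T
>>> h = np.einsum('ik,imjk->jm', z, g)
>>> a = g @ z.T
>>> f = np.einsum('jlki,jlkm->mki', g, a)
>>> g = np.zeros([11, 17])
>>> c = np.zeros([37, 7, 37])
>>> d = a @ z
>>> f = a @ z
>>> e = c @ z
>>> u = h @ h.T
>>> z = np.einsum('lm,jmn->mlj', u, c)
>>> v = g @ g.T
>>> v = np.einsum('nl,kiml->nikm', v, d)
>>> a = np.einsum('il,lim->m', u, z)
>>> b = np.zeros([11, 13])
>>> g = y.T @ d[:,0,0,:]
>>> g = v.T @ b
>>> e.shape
(37, 7, 11)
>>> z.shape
(7, 7, 37)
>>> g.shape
(7, 37, 31, 13)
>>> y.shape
(37, 31, 7, 3)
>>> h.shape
(7, 31)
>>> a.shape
(37,)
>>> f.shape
(37, 31, 7, 11)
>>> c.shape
(37, 7, 37)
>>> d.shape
(37, 31, 7, 11)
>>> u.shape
(7, 7)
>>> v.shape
(11, 31, 37, 7)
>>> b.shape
(11, 13)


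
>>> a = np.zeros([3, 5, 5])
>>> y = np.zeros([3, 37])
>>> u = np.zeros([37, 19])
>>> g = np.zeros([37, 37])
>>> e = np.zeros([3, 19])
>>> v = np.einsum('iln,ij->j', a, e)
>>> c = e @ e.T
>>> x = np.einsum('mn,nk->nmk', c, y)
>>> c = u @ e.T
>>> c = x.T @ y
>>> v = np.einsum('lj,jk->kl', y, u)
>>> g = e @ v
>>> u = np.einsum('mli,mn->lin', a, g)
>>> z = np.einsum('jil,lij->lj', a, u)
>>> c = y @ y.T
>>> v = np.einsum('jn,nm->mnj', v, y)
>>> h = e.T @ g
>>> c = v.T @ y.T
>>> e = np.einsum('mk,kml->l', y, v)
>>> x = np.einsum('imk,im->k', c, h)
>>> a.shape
(3, 5, 5)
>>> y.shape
(3, 37)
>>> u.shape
(5, 5, 3)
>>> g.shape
(3, 3)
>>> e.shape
(19,)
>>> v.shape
(37, 3, 19)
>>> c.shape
(19, 3, 3)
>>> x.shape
(3,)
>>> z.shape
(5, 3)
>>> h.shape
(19, 3)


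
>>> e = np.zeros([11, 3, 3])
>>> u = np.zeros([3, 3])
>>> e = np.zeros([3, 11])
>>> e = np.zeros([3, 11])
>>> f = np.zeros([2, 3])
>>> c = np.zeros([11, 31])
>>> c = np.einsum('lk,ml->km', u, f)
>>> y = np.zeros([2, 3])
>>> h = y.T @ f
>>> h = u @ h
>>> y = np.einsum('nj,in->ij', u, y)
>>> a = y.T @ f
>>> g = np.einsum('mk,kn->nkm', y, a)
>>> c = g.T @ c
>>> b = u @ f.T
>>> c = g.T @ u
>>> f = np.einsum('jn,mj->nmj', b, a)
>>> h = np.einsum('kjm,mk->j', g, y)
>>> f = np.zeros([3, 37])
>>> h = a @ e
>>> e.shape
(3, 11)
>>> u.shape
(3, 3)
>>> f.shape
(3, 37)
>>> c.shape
(2, 3, 3)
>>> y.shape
(2, 3)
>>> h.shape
(3, 11)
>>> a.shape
(3, 3)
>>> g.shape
(3, 3, 2)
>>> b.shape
(3, 2)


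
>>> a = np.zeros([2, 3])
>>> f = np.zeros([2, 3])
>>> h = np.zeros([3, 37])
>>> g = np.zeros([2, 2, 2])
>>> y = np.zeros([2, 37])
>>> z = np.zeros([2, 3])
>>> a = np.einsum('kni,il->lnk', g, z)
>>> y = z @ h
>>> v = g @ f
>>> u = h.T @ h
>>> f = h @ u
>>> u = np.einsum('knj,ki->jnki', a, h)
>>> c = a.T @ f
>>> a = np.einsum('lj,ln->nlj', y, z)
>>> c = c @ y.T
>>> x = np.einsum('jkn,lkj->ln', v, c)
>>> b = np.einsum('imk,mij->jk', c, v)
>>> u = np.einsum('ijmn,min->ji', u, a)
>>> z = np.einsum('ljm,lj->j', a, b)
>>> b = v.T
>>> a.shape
(3, 2, 37)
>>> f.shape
(3, 37)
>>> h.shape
(3, 37)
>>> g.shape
(2, 2, 2)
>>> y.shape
(2, 37)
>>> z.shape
(2,)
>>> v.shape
(2, 2, 3)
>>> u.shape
(2, 2)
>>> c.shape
(2, 2, 2)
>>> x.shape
(2, 3)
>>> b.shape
(3, 2, 2)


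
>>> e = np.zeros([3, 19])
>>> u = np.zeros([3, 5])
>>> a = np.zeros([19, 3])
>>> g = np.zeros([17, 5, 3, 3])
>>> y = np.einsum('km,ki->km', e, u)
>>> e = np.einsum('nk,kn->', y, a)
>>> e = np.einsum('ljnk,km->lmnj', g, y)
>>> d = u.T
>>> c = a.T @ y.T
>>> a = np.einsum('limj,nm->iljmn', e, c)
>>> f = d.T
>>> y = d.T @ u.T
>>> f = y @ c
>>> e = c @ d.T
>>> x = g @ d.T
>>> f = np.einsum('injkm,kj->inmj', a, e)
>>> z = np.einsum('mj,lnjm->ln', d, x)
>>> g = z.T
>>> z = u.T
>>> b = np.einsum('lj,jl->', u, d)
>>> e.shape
(3, 5)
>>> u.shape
(3, 5)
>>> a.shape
(19, 17, 5, 3, 3)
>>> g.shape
(5, 17)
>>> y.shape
(3, 3)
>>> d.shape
(5, 3)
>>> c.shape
(3, 3)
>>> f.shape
(19, 17, 3, 5)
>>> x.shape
(17, 5, 3, 5)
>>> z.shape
(5, 3)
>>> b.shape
()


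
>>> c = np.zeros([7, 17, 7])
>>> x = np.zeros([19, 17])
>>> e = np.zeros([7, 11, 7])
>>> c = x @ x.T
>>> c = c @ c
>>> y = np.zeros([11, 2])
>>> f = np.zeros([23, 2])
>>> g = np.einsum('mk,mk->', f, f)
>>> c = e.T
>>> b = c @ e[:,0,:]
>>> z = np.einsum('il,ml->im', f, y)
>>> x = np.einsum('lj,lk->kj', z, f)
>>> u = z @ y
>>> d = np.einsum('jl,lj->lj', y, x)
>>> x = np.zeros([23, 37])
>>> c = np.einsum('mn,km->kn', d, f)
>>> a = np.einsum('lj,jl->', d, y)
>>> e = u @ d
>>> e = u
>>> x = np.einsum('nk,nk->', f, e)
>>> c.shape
(23, 11)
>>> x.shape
()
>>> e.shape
(23, 2)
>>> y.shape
(11, 2)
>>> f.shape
(23, 2)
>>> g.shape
()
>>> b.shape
(7, 11, 7)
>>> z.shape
(23, 11)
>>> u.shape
(23, 2)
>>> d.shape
(2, 11)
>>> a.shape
()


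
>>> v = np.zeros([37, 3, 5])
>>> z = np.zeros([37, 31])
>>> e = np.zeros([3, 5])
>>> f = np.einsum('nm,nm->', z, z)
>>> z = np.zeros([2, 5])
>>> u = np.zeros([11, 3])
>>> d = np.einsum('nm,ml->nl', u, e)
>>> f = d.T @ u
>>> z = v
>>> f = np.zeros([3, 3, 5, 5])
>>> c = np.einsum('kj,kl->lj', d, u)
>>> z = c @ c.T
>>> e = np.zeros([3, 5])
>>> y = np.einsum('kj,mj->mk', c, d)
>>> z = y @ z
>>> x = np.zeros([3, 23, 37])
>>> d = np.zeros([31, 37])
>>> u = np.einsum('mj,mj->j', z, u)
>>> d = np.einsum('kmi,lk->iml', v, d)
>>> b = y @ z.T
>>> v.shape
(37, 3, 5)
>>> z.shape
(11, 3)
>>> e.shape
(3, 5)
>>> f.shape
(3, 3, 5, 5)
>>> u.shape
(3,)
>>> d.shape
(5, 3, 31)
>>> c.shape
(3, 5)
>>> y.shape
(11, 3)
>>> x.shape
(3, 23, 37)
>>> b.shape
(11, 11)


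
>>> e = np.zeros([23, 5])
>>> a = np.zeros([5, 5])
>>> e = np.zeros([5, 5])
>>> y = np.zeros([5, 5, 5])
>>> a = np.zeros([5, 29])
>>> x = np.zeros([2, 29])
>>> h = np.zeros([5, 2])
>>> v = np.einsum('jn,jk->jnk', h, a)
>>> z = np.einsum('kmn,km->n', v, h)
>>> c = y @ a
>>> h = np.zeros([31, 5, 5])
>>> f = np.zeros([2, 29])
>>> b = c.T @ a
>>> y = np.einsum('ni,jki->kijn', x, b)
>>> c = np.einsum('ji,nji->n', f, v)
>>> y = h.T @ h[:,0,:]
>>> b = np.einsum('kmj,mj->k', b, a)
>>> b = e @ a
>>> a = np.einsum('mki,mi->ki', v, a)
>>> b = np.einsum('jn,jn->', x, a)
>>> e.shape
(5, 5)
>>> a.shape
(2, 29)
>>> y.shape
(5, 5, 5)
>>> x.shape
(2, 29)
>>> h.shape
(31, 5, 5)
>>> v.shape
(5, 2, 29)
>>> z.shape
(29,)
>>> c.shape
(5,)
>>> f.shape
(2, 29)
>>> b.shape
()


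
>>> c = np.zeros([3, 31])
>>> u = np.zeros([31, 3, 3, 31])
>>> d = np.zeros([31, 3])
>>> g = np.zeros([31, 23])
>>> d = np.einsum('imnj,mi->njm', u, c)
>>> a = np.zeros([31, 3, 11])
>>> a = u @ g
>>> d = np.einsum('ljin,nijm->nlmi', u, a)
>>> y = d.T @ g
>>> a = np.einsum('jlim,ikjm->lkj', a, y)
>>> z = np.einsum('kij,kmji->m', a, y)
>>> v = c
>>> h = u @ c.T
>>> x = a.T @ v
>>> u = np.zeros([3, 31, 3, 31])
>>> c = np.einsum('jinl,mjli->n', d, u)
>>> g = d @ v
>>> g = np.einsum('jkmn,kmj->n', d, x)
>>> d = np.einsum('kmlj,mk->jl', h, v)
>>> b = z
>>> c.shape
(23,)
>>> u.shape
(3, 31, 3, 31)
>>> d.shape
(3, 3)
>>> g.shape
(3,)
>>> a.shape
(3, 23, 31)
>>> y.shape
(3, 23, 31, 23)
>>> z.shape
(23,)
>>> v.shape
(3, 31)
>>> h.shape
(31, 3, 3, 3)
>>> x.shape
(31, 23, 31)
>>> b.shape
(23,)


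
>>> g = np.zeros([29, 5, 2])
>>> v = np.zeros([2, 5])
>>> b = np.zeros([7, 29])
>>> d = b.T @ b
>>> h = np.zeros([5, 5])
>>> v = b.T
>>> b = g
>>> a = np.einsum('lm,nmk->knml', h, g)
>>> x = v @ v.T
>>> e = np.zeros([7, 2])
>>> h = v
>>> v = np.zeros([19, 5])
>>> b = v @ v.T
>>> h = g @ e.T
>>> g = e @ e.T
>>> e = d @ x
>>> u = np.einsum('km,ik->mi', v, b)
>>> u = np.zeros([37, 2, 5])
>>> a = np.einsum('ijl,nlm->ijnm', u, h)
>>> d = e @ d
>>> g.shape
(7, 7)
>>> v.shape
(19, 5)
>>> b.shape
(19, 19)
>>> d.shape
(29, 29)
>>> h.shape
(29, 5, 7)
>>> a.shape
(37, 2, 29, 7)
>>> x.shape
(29, 29)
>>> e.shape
(29, 29)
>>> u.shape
(37, 2, 5)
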